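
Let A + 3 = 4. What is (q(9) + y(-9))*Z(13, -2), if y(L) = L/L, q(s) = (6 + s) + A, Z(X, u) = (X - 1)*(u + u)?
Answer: -816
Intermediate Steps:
A = 1 (A = -3 + 4 = 1)
Z(X, u) = 2*u*(-1 + X) (Z(X, u) = (-1 + X)*(2*u) = 2*u*(-1 + X))
q(s) = 7 + s (q(s) = (6 + s) + 1 = 7 + s)
y(L) = 1
(q(9) + y(-9))*Z(13, -2) = ((7 + 9) + 1)*(2*(-2)*(-1 + 13)) = (16 + 1)*(2*(-2)*12) = 17*(-48) = -816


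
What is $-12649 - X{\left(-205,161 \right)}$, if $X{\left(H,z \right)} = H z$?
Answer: $20356$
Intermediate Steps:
$-12649 - X{\left(-205,161 \right)} = -12649 - \left(-205\right) 161 = -12649 - -33005 = -12649 + 33005 = 20356$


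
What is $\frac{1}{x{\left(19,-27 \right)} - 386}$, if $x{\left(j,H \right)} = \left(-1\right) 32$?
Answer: $- \frac{1}{418} \approx -0.0023923$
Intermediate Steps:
$x{\left(j,H \right)} = -32$
$\frac{1}{x{\left(19,-27 \right)} - 386} = \frac{1}{-32 - 386} = \frac{1}{-418} = - \frac{1}{418}$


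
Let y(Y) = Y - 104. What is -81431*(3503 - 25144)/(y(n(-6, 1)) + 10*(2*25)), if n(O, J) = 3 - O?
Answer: 1762248271/405 ≈ 4.3512e+6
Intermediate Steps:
y(Y) = -104 + Y
-81431*(3503 - 25144)/(y(n(-6, 1)) + 10*(2*25)) = -81431*(3503 - 25144)/((-104 + (3 - 1*(-6))) + 10*(2*25)) = -81431*(-21641/((-104 + (3 + 6)) + 10*50)) = -81431*(-21641/((-104 + 9) + 500)) = -81431*(-21641/(-95 + 500)) = -81431/(405*(-1/21641)) = -81431/(-405/21641) = -81431*(-21641/405) = 1762248271/405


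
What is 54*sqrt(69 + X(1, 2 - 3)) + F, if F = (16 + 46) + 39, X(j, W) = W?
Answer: 101 + 108*sqrt(17) ≈ 546.29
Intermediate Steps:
F = 101 (F = 62 + 39 = 101)
54*sqrt(69 + X(1, 2 - 3)) + F = 54*sqrt(69 + (2 - 3)) + 101 = 54*sqrt(69 - 1) + 101 = 54*sqrt(68) + 101 = 54*(2*sqrt(17)) + 101 = 108*sqrt(17) + 101 = 101 + 108*sqrt(17)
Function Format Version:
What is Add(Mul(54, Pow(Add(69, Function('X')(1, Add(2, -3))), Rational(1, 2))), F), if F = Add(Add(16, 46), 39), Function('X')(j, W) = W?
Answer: Add(101, Mul(108, Pow(17, Rational(1, 2)))) ≈ 546.29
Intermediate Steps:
F = 101 (F = Add(62, 39) = 101)
Add(Mul(54, Pow(Add(69, Function('X')(1, Add(2, -3))), Rational(1, 2))), F) = Add(Mul(54, Pow(Add(69, Add(2, -3)), Rational(1, 2))), 101) = Add(Mul(54, Pow(Add(69, -1), Rational(1, 2))), 101) = Add(Mul(54, Pow(68, Rational(1, 2))), 101) = Add(Mul(54, Mul(2, Pow(17, Rational(1, 2)))), 101) = Add(Mul(108, Pow(17, Rational(1, 2))), 101) = Add(101, Mul(108, Pow(17, Rational(1, 2))))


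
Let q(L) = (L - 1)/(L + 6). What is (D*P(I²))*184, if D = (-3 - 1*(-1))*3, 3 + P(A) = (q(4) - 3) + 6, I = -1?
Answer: -1656/5 ≈ -331.20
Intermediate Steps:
q(L) = (-1 + L)/(6 + L)
P(A) = 3/10 (P(A) = -3 + (((-1 + 4)/(6 + 4) - 3) + 6) = -3 + ((3/10 - 3) + 6) = -3 + (-27/10 + 6) = -3 + 33/10 = 3/10)
D = -6 (D = (-3 + 1)*3 = -2*3 = -6)
(D*P(I²))*184 = -6*3/10*184 = -9/5*184 = -1656/5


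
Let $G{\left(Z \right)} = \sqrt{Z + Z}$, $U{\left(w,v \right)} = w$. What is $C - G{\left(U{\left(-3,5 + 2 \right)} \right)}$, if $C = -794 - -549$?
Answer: $-245 - i \sqrt{6} \approx -245.0 - 2.4495 i$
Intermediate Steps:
$G{\left(Z \right)} = \sqrt{2} \sqrt{Z}$ ($G{\left(Z \right)} = \sqrt{2 Z} = \sqrt{2} \sqrt{Z}$)
$C = -245$ ($C = -794 + 549 = -245$)
$C - G{\left(U{\left(-3,5 + 2 \right)} \right)} = -245 - \sqrt{2} \sqrt{-3} = -245 - \sqrt{2} i \sqrt{3} = -245 - i \sqrt{6}$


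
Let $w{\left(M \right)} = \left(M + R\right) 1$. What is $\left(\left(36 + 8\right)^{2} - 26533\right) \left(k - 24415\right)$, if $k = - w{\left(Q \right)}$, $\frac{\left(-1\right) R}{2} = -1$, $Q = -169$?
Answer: $596428056$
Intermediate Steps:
$R = 2$ ($R = \left(-2\right) \left(-1\right) = 2$)
$w{\left(M \right)} = 2 + M$ ($w{\left(M \right)} = \left(M + 2\right) 1 = \left(2 + M\right) 1 = 2 + M$)
$k = 167$ ($k = - (2 - 169) = \left(-1\right) \left(-167\right) = 167$)
$\left(\left(36 + 8\right)^{2} - 26533\right) \left(k - 24415\right) = \left(\left(36 + 8\right)^{2} - 26533\right) \left(167 - 24415\right) = \left(44^{2} - 26533\right) \left(-24248\right) = \left(1936 - 26533\right) \left(-24248\right) = \left(-24597\right) \left(-24248\right) = 596428056$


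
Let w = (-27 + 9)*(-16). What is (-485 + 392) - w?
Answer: -381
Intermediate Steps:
w = 288 (w = -18*(-16) = 288)
(-485 + 392) - w = (-485 + 392) - 1*288 = -93 - 288 = -381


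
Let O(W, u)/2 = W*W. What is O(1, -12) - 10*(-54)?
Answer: 542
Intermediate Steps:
O(W, u) = 2*W² (O(W, u) = 2*(W*W) = 2*W²)
O(1, -12) - 10*(-54) = 2*1² - 10*(-54) = 2*1 + 540 = 2 + 540 = 542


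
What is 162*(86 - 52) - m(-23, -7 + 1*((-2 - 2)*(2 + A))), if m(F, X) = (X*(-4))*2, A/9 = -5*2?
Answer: 8268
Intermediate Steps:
A = -90 (A = 9*(-5*2) = 9*(-10) = -90)
m(F, X) = -8*X (m(F, X) = -4*X*2 = -8*X)
162*(86 - 52) - m(-23, -7 + 1*((-2 - 2)*(2 + A))) = 162*(86 - 52) - (-8)*(-7 + 1*((-2 - 2)*(2 - 90))) = 162*34 - (-8)*(-7 + 1*(-4*(-88))) = 5508 - (-8)*(-7 + 1*352) = 5508 - (-8)*(-7 + 352) = 5508 - (-8)*345 = 5508 - 1*(-2760) = 5508 + 2760 = 8268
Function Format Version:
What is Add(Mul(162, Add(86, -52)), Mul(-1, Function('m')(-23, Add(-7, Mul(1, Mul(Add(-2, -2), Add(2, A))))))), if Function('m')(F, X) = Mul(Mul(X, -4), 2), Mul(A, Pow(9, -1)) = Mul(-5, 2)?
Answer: 8268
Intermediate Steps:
A = -90 (A = Mul(9, Mul(-5, 2)) = Mul(9, -10) = -90)
Function('m')(F, X) = Mul(-8, X) (Function('m')(F, X) = Mul(Mul(-4, X), 2) = Mul(-8, X))
Add(Mul(162, Add(86, -52)), Mul(-1, Function('m')(-23, Add(-7, Mul(1, Mul(Add(-2, -2), Add(2, A))))))) = Add(Mul(162, Add(86, -52)), Mul(-1, Mul(-8, Add(-7, Mul(1, Mul(Add(-2, -2), Add(2, -90))))))) = Add(Mul(162, 34), Mul(-1, Mul(-8, Add(-7, Mul(1, Mul(-4, -88)))))) = Add(5508, Mul(-1, Mul(-8, Add(-7, Mul(1, 352))))) = Add(5508, Mul(-1, Mul(-8, Add(-7, 352)))) = Add(5508, Mul(-1, Mul(-8, 345))) = Add(5508, Mul(-1, -2760)) = Add(5508, 2760) = 8268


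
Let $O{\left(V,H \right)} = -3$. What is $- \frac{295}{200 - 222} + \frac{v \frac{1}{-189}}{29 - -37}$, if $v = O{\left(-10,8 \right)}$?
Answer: $\frac{27878}{2079} \approx 13.409$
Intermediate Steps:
$v = -3$
$- \frac{295}{200 - 222} + \frac{v \frac{1}{-189}}{29 - -37} = - \frac{295}{200 - 222} + \frac{\left(-3\right) \frac{1}{-189}}{29 - -37} = - \frac{295}{-22} + \frac{\left(-3\right) \left(- \frac{1}{189}\right)}{29 + 37} = \left(-295\right) \left(- \frac{1}{22}\right) + \frac{1}{63 \cdot 66} = \frac{295}{22} + \frac{1}{63} \cdot \frac{1}{66} = \frac{295}{22} + \frac{1}{4158} = \frac{27878}{2079}$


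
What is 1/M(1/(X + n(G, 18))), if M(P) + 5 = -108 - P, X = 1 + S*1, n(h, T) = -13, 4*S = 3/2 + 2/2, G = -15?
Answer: -91/10275 ≈ -0.0088564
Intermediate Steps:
S = 5/8 (S = (3/2 + 2/2)/4 = (3*(½) + 2*(½))/4 = (3/2 + 1)/4 = (¼)*(5/2) = 5/8 ≈ 0.62500)
X = 13/8 (X = 1 + (5/8)*1 = 1 + 5/8 = 13/8 ≈ 1.6250)
M(P) = -113 - P (M(P) = -5 + (-108 - P) = -113 - P)
1/M(1/(X + n(G, 18))) = 1/(-113 - 1/(13/8 - 13)) = 1/(-113 - 1/(-91/8)) = 1/(-113 - 1*(-8/91)) = 1/(-113 + 8/91) = 1/(-10275/91) = -91/10275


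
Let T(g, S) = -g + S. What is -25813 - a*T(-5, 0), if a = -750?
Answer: -22063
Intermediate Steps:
T(g, S) = S - g
-25813 - a*T(-5, 0) = -25813 - (-750)*(0 - 1*(-5)) = -25813 - (-750)*(0 + 5) = -25813 - (-750)*5 = -25813 - 1*(-3750) = -25813 + 3750 = -22063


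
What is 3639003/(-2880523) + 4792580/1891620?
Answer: 346076303224/272442745863 ≈ 1.2703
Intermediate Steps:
3639003/(-2880523) + 4792580/1891620 = 3639003*(-1/2880523) + 4792580*(1/1891620) = -3639003/2880523 + 239629/94581 = 346076303224/272442745863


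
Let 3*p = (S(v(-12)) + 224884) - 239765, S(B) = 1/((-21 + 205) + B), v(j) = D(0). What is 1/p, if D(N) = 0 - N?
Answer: -184/912701 ≈ -0.00020160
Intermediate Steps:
D(N) = -N
v(j) = 0 (v(j) = -1*0 = 0)
S(B) = 1/(184 + B)
p = -912701/184 (p = ((1/(184 + 0) + 224884) - 239765)/3 = ((1/184 + 224884) - 239765)/3 = (41378657/184 - 239765)/3 = (⅓)*(-2738103/184) = -912701/184 ≈ -4960.3)
1/p = 1/(-912701/184) = -184/912701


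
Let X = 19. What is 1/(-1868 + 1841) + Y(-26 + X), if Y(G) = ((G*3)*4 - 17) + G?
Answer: -2917/27 ≈ -108.04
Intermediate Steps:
Y(G) = -17 + 13*G (Y(G) = ((3*G)*4 - 17) + G = (12*G - 17) + G = (-17 + 12*G) + G = -17 + 13*G)
1/(-1868 + 1841) + Y(-26 + X) = 1/(-1868 + 1841) + (-17 + 13*(-26 + 19)) = 1/(-27) + (-17 + 13*(-7)) = -1/27 + (-17 - 91) = -1/27 - 108 = -2917/27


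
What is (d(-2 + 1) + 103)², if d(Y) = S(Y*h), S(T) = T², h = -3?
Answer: 12544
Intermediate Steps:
d(Y) = 9*Y² (d(Y) = (Y*(-3))² = (-3*Y)² = 9*Y²)
(d(-2 + 1) + 103)² = (9*(-2 + 1)² + 103)² = (9*(-1)² + 103)² = (9*1 + 103)² = (9 + 103)² = 112² = 12544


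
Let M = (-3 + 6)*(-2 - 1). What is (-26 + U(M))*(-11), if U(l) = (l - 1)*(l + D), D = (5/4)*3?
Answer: -583/2 ≈ -291.50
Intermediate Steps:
D = 15/4 (D = ((¼)*5)*3 = (5/4)*3 = 15/4 ≈ 3.7500)
M = -9 (M = 3*(-3) = -9)
U(l) = (-1 + l)*(15/4 + l) (U(l) = (l - 1)*(l + 15/4) = (-1 + l)*(15/4 + l))
(-26 + U(M))*(-11) = (-26 + (-15/4 + (-9)² + (11/4)*(-9)))*(-11) = (-26 + (-15/4 + 81 - 99/4))*(-11) = (-26 + 105/2)*(-11) = (53/2)*(-11) = -583/2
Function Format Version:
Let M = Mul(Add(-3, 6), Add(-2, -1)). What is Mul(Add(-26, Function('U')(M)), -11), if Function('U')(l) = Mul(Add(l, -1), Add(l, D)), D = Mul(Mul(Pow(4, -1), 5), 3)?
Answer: Rational(-583, 2) ≈ -291.50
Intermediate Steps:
D = Rational(15, 4) (D = Mul(Mul(Rational(1, 4), 5), 3) = Mul(Rational(5, 4), 3) = Rational(15, 4) ≈ 3.7500)
M = -9 (M = Mul(3, -3) = -9)
Function('U')(l) = Mul(Add(-1, l), Add(Rational(15, 4), l)) (Function('U')(l) = Mul(Add(l, -1), Add(l, Rational(15, 4))) = Mul(Add(-1, l), Add(Rational(15, 4), l)))
Mul(Add(-26, Function('U')(M)), -11) = Mul(Add(-26, Add(Rational(-15, 4), Pow(-9, 2), Mul(Rational(11, 4), -9))), -11) = Mul(Add(-26, Add(Rational(-15, 4), 81, Rational(-99, 4))), -11) = Mul(Add(-26, Rational(105, 2)), -11) = Mul(Rational(53, 2), -11) = Rational(-583, 2)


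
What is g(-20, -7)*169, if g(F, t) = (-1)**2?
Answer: 169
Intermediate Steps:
g(F, t) = 1
g(-20, -7)*169 = 1*169 = 169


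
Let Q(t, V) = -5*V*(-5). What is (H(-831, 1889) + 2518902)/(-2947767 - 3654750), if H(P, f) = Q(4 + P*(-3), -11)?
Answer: -2518627/6602517 ≈ -0.38146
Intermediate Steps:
Q(t, V) = 25*V
H(P, f) = -275 (H(P, f) = 25*(-11) = -275)
(H(-831, 1889) + 2518902)/(-2947767 - 3654750) = (-275 + 2518902)/(-2947767 - 3654750) = 2518627/(-6602517) = 2518627*(-1/6602517) = -2518627/6602517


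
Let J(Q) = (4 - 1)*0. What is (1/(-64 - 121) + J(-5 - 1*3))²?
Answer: 1/34225 ≈ 2.9218e-5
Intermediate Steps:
J(Q) = 0 (J(Q) = 3*0 = 0)
(1/(-64 - 121) + J(-5 - 1*3))² = (1/(-64 - 121) + 0)² = (1/(-185) + 0)² = (-1/185 + 0)² = (-1/185)² = 1/34225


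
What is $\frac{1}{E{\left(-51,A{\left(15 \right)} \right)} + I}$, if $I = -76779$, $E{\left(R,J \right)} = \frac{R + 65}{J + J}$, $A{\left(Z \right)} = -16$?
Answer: $- \frac{16}{1228471} \approx -1.3024 \cdot 10^{-5}$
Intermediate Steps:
$E{\left(R,J \right)} = \frac{65 + R}{2 J}$
$\frac{1}{E{\left(-51,A{\left(15 \right)} \right)} + I} = \frac{1}{\frac{65 - 51}{2 \left(-16\right)} - 76779} = \frac{1}{\frac{1}{2} \left(- \frac{1}{16}\right) 14 - 76779} = \frac{1}{- \frac{7}{16} - 76779} = \frac{1}{- \frac{1228471}{16}} = - \frac{16}{1228471}$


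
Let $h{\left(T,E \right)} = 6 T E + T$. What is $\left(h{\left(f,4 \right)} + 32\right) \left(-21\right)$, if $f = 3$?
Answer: $-2247$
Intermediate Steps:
$h{\left(T,E \right)} = T + 6 E T$ ($h{\left(T,E \right)} = 6 E T + T = T + 6 E T$)
$\left(h{\left(f,4 \right)} + 32\right) \left(-21\right) = \left(3 \left(1 + 6 \cdot 4\right) + 32\right) \left(-21\right) = \left(3 \left(1 + 24\right) + 32\right) \left(-21\right) = \left(3 \cdot 25 + 32\right) \left(-21\right) = \left(75 + 32\right) \left(-21\right) = 107 \left(-21\right) = -2247$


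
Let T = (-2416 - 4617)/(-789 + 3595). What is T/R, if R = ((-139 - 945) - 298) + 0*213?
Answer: 7033/3877892 ≈ 0.0018136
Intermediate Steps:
T = -7033/2806 ≈ -2.5064
R = -1382 (R = (-1084 - 298) + 0 = -1382 + 0 = -1382)
T/R = -7033/2806/(-1382) = -7033/2806*(-1/1382) = 7033/3877892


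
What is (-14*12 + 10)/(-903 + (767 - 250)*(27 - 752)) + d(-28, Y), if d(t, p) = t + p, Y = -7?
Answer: -6575161/187864 ≈ -35.000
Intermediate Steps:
d(t, p) = p + t
(-14*12 + 10)/(-903 + (767 - 250)*(27 - 752)) + d(-28, Y) = (-14*12 + 10)/(-903 + (767 - 250)*(27 - 752)) + (-7 - 28) = (-168 + 10)/(-903 + 517*(-725)) - 35 = -158/(-903 - 374825) - 35 = -158/(-375728) - 35 = -158*(-1/375728) - 35 = 79/187864 - 35 = -6575161/187864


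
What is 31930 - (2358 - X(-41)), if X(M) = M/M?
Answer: 29573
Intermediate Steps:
X(M) = 1
31930 - (2358 - X(-41)) = 31930 - (2358 - 1*1) = 31930 - (2358 - 1) = 31930 - 1*2357 = 31930 - 2357 = 29573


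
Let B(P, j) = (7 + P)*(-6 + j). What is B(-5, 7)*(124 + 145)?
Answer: 538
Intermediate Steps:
B(P, j) = (-6 + j)*(7 + P)
B(-5, 7)*(124 + 145) = (-42 - 6*(-5) + 7*7 - 5*7)*(124 + 145) = (-42 + 30 + 49 - 35)*269 = 2*269 = 538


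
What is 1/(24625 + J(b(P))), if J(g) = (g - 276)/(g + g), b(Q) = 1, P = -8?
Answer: 2/48975 ≈ 4.0837e-5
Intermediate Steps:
J(g) = (-276 + g)/(2*g) (J(g) = (-276 + g)/((2*g)) = (-276 + g)*(1/(2*g)) = (-276 + g)/(2*g))
1/(24625 + J(b(P))) = 1/(24625 + (1/2)*(-276 + 1)/1) = 1/(24625 + (1/2)*1*(-275)) = 1/(24625 - 275/2) = 1/(48975/2) = 2/48975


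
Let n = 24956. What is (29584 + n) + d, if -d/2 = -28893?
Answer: 112326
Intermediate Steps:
d = 57786 (d = -2*(-28893) = 57786)
(29584 + n) + d = (29584 + 24956) + 57786 = 54540 + 57786 = 112326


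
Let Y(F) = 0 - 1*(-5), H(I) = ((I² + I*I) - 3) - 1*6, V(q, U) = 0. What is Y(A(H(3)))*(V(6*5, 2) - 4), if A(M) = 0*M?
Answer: -20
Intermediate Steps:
H(I) = -9 + 2*I² (H(I) = ((I² + I²) - 3) - 6 = (2*I² - 3) - 6 = (-3 + 2*I²) - 6 = -9 + 2*I²)
A(M) = 0
Y(F) = 5 (Y(F) = 0 + 5 = 5)
Y(A(H(3)))*(V(6*5, 2) - 4) = 5*(0 - 4) = 5*(-4) = -20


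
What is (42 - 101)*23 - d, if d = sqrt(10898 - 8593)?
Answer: -1357 - sqrt(2305) ≈ -1405.0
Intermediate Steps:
d = sqrt(2305) ≈ 48.010
(42 - 101)*23 - d = (42 - 101)*23 - sqrt(2305) = -59*23 - sqrt(2305) = -1357 - sqrt(2305)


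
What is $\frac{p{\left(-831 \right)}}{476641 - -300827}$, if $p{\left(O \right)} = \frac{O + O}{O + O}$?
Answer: $\frac{1}{777468} \approx 1.2862 \cdot 10^{-6}$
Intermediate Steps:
$p{\left(O \right)} = 1$ ($p{\left(O \right)} = \frac{2 O}{2 O} = 2 O \frac{1}{2 O} = 1$)
$\frac{p{\left(-831 \right)}}{476641 - -300827} = 1 \frac{1}{476641 - -300827} = 1 \frac{1}{476641 + 300827} = 1 \cdot \frac{1}{777468} = \frac{1}{777468}$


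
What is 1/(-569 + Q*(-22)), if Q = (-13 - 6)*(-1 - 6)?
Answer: -1/3495 ≈ -0.00028612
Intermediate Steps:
Q = 133 (Q = -19*(-7) = 133)
1/(-569 + Q*(-22)) = 1/(-569 + 133*(-22)) = 1/(-569 - 2926) = 1/(-3495) = -1/3495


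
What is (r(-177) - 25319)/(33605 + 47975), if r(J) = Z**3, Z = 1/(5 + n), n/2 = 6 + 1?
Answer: -8683151/27977861 ≈ -0.31036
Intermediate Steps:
n = 14 (n = 2*(6 + 1) = 2*7 = 14)
Z = 1/19 (Z = 1/(5 + 14) = 1/19 ≈ 0.052632)
r(J) = 1/6859 (r(J) = (1/19)**3 = 1/6859)
(r(-177) - 25319)/(33605 + 47975) = (1/6859 - 25319)/(33605 + 47975) = -173663020/6859/81580 = -173663020/6859*1/81580 = -8683151/27977861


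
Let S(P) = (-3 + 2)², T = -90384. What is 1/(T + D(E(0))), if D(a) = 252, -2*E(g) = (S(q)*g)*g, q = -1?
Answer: -1/90132 ≈ -1.1095e-5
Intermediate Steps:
S(P) = 1 (S(P) = (-1)² = 1)
E(g) = -g²/2 (E(g) = -1*g*g/2 = -g*g/2 = -g²/2)
1/(T + D(E(0))) = 1/(-90384 + 252) = 1/(-90132) = -1/90132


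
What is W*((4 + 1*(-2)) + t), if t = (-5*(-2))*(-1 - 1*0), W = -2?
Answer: 16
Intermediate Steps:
t = -10 (t = 10*(-1 + 0) = 10*(-1) = -10)
W*((4 + 1*(-2)) + t) = -2*((4 + 1*(-2)) - 10) = -2*((4 - 2) - 10) = -2*(2 - 10) = -2*(-8) = 16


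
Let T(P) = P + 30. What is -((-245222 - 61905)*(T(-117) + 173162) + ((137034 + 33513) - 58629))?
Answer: 53155893607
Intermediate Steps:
T(P) = 30 + P
-((-245222 - 61905)*(T(-117) + 173162) + ((137034 + 33513) - 58629)) = -((-245222 - 61905)*((30 - 117) + 173162) + ((137034 + 33513) - 58629)) = -(-307127*(-87 + 173162) + (170547 - 58629)) = -(-307127*173075 + 111918) = -(-53156005525 + 111918) = -1*(-53155893607) = 53155893607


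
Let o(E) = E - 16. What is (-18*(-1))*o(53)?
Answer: 666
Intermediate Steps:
o(E) = -16 + E
(-18*(-1))*o(53) = (-18*(-1))*(-16 + 53) = 18*37 = 666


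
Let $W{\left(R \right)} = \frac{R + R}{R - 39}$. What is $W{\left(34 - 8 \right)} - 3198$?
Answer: $-3202$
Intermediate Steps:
$W{\left(R \right)} = \frac{2 R}{-39 + R}$
$W{\left(34 - 8 \right)} - 3198 = \frac{2 \left(34 - 8\right)}{-39 + \left(34 - 8\right)} - 3198 = 2 \cdot 26 \frac{1}{-39 + 26} - 3198 = 2 \cdot 26 \frac{1}{-13} - 3198 = 2 \cdot 26 \left(- \frac{1}{13}\right) - 3198 = -4 - 3198 = -3202$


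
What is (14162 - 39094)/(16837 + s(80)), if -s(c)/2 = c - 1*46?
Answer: -24932/16769 ≈ -1.4868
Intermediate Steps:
s(c) = 92 - 2*c (s(c) = -2*(c - 1*46) = -2*(c - 46) = -2*(-46 + c) = 92 - 2*c)
(14162 - 39094)/(16837 + s(80)) = (14162 - 39094)/(16837 + (92 - 2*80)) = -24932/(16837 + (92 - 160)) = -24932/(16837 - 68) = -24932/16769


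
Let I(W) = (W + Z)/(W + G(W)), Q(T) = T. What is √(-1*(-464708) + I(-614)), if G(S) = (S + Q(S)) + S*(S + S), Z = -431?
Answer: √214611494389170/21490 ≈ 681.70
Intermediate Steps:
G(S) = 2*S + 2*S² (G(S) = (S + S) + S*(S + S) = 2*S + S*(2*S) = 2*S + 2*S²)
I(W) = (-431 + W)/(W + 2*W*(1 + W)) (I(W) = (W - 431)/(W + 2*W*(1 + W)) = (-431 + W)/(W + 2*W*(1 + W)))
√(-1*(-464708) + I(-614)) = √(-1*(-464708) + (-431 - 614)/((-614)*(3 + 2*(-614)))) = √(464708 - 1/614*(-1045)/(3 - 1228)) = √(464708 - 1/614*(-1045)/(-1225)) = √(464708 - 1/614*(-1/1225)*(-1045)) = √(464708 - 209/150430) = √(69906024231/150430) = √214611494389170/21490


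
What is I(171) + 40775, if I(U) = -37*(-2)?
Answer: 40849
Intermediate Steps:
I(U) = 74
I(171) + 40775 = 74 + 40775 = 40849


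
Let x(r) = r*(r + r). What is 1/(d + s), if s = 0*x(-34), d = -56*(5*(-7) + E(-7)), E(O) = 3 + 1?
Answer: 1/1736 ≈ 0.00057604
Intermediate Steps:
E(O) = 4
d = 1736 (d = -56*(5*(-7) + 4) = -56*(-35 + 4) = -56*(-31) = 1736)
x(r) = 2*r**2 (x(r) = r*(2*r) = 2*r**2)
s = 0 (s = 0*(2*(-34)**2) = 0*(2*1156) = 0*2312 = 0)
1/(d + s) = 1/(1736 + 0) = 1/1736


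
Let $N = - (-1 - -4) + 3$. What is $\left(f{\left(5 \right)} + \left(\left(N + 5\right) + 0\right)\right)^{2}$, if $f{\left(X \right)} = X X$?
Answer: $900$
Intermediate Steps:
$f{\left(X \right)} = X^{2}$
$N = 0$ ($N = - (-1 + 4) + 3 = \left(-1\right) 3 + 3 = -3 + 3 = 0$)
$\left(f{\left(5 \right)} + \left(\left(N + 5\right) + 0\right)\right)^{2} = \left(5^{2} + \left(\left(0 + 5\right) + 0\right)\right)^{2} = \left(25 + \left(5 + 0\right)\right)^{2} = \left(25 + 5\right)^{2} = 30^{2} = 900$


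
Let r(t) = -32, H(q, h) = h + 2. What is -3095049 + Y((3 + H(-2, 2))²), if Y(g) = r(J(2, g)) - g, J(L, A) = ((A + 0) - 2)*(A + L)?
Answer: -3095130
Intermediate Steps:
H(q, h) = 2 + h
J(L, A) = (-2 + A)*(A + L) (J(L, A) = (A - 2)*(A + L) = (-2 + A)*(A + L))
Y(g) = -32 - g
-3095049 + Y((3 + H(-2, 2))²) = -3095049 + (-32 - (3 + (2 + 2))²) = -3095049 + (-32 - (3 + 4)²) = -3095049 + (-32 - 1*7²) = -3095049 + (-32 - 1*49) = -3095049 + (-32 - 49) = -3095049 - 81 = -3095130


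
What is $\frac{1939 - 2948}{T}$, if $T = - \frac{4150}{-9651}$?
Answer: $- \frac{9737859}{4150} \approx -2346.5$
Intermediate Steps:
$T = \frac{4150}{9651}$ ($T = \left(-4150\right) \left(- \frac{1}{9651}\right) = \frac{4150}{9651} \approx 0.43001$)
$\frac{1939 - 2948}{T} = \frac{1939 - 2948}{\frac{4150}{9651}} = \left(-1009\right) \frac{9651}{4150} = - \frac{9737859}{4150}$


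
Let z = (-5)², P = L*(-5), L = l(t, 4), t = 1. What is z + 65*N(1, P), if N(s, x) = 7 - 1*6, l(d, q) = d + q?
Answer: 90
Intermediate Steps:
L = 5 (L = 1 + 4 = 5)
P = -25 (P = 5*(-5) = -25)
N(s, x) = 1 (N(s, x) = 7 - 6 = 1)
z = 25
z + 65*N(1, P) = 25 + 65*1 = 25 + 65 = 90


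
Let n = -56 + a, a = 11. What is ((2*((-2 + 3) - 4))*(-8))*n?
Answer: -2160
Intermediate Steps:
n = -45 (n = -56 + 11 = -45)
((2*((-2 + 3) - 4))*(-8))*n = ((2*((-2 + 3) - 4))*(-8))*(-45) = ((2*(1 - 4))*(-8))*(-45) = ((2*(-3))*(-8))*(-45) = -6*(-8)*(-45) = 48*(-45) = -2160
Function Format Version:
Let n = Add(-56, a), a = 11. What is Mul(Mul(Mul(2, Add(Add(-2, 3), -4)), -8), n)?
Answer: -2160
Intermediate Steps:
n = -45 (n = Add(-56, 11) = -45)
Mul(Mul(Mul(2, Add(Add(-2, 3), -4)), -8), n) = Mul(Mul(Mul(2, Add(Add(-2, 3), -4)), -8), -45) = Mul(Mul(Mul(2, Add(1, -4)), -8), -45) = Mul(Mul(Mul(2, -3), -8), -45) = Mul(Mul(-6, -8), -45) = Mul(48, -45) = -2160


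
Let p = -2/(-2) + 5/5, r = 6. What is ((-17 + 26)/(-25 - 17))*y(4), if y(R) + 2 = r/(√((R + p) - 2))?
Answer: -3/14 ≈ -0.21429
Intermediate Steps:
p = 2 (p = -2*(-½) + 5*(⅕) = 1 + 1 = 2)
y(R) = -2 + 6/√R (y(R) = -2 + 6/(√((R + 2) - 2)) = -2 + 6/(√((2 + R) - 2)) = -2 + 6/(√R) = -2 + 6/√R)
((-17 + 26)/(-25 - 17))*y(4) = ((-17 + 26)/(-25 - 17))*(-2 + 6/√4) = (9/(-42))*(-2 + 6*(½)) = (9*(-1/42))*(-2 + 3) = -3/14*1 = -3/14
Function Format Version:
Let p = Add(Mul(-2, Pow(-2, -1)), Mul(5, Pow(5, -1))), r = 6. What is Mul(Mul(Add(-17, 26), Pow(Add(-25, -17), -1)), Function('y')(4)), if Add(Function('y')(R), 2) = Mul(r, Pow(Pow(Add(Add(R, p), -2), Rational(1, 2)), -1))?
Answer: Rational(-3, 14) ≈ -0.21429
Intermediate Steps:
p = 2 (p = Add(Mul(-2, Rational(-1, 2)), Mul(5, Rational(1, 5))) = Add(1, 1) = 2)
Function('y')(R) = Add(-2, Mul(6, Pow(R, Rational(-1, 2)))) (Function('y')(R) = Add(-2, Mul(6, Pow(Pow(Add(Add(R, 2), -2), Rational(1, 2)), -1))) = Add(-2, Mul(6, Pow(Pow(Add(Add(2, R), -2), Rational(1, 2)), -1))) = Add(-2, Mul(6, Pow(Pow(R, Rational(1, 2)), -1))) = Add(-2, Mul(6, Pow(R, Rational(-1, 2)))))
Mul(Mul(Add(-17, 26), Pow(Add(-25, -17), -1)), Function('y')(4)) = Mul(Mul(Add(-17, 26), Pow(Add(-25, -17), -1)), Add(-2, Mul(6, Pow(4, Rational(-1, 2))))) = Mul(Mul(9, Pow(-42, -1)), Add(-2, Mul(6, Rational(1, 2)))) = Mul(Mul(9, Rational(-1, 42)), Add(-2, 3)) = Mul(Rational(-3, 14), 1) = Rational(-3, 14)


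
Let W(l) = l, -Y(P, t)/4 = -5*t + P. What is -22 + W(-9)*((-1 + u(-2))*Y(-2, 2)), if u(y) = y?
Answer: 1274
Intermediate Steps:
Y(P, t) = -4*P + 20*t (Y(P, t) = -4*(-5*t + P) = -4*(P - 5*t) = -4*P + 20*t)
-22 + W(-9)*((-1 + u(-2))*Y(-2, 2)) = -22 - 9*(-1 - 2)*(-4*(-2) + 20*2) = -22 - (-27)*(8 + 40) = -22 - (-27)*48 = -22 - 9*(-144) = -22 + 1296 = 1274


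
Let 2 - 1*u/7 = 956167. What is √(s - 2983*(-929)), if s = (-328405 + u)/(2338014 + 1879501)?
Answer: √1971705144207932927/843503 ≈ 1664.7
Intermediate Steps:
u = -6693155 (u = 14 - 7*956167 = 14 - 6693169 = -6693155)
s = -1404312/843503 (s = (-328405 - 6693155)/(2338014 + 1879501) = -7021560/4217515 = -7021560*1/4217515 = -1404312/843503 ≈ -1.6649)
√(s - 2983*(-929)) = √(-1404312/843503 - 2983*(-929)) = √(-1404312/843503 + 2771207) = √(2337520013809/843503) = √1971705144207932927/843503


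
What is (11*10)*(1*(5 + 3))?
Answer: 880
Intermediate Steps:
(11*10)*(1*(5 + 3)) = 110*(1*8) = 110*8 = 880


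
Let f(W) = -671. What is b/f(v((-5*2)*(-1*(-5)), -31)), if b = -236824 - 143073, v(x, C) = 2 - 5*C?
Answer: 379897/671 ≈ 566.17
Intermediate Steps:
b = -379897
b/f(v((-5*2)*(-1*(-5)), -31)) = -379897/(-671) = -379897*(-1/671) = 379897/671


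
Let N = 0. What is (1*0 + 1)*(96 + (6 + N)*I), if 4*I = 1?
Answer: 195/2 ≈ 97.500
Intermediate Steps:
I = ¼ (I = (¼)*1 = ¼ ≈ 0.25000)
(1*0 + 1)*(96 + (6 + N)*I) = (1*0 + 1)*(96 + (6 + 0)*(¼)) = (0 + 1)*(96 + 6*(¼)) = 1*(96 + 3/2) = 1*(195/2) = 195/2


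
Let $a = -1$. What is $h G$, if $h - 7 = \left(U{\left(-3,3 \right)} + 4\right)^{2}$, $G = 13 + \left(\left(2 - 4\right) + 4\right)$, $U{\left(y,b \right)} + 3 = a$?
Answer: $105$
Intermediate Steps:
$U{\left(y,b \right)} = -4$ ($U{\left(y,b \right)} = -3 - 1 = -4$)
$G = 15$ ($G = 13 + \left(-2 + 4\right) = 13 + 2 = 15$)
$h = 7$ ($h = 7 + \left(-4 + 4\right)^{2} = 7 + 0^{2} = 7 + 0 = 7$)
$h G = 7 \cdot 15 = 105$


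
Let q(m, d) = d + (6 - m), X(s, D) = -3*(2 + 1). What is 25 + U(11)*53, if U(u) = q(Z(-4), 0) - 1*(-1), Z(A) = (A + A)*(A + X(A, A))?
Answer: -5116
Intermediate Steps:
X(s, D) = -9 (X(s, D) = -3*3 = -9)
Z(A) = 2*A*(-9 + A) (Z(A) = (A + A)*(A - 9) = (2*A)*(-9 + A) = 2*A*(-9 + A))
q(m, d) = 6 + d - m
U(u) = -97 (U(u) = (6 + 0 - 2*(-4)*(-9 - 4)) - 1*(-1) = (6 + 0 - 2*(-4)*(-13)) + 1 = (6 + 0 - 1*104) + 1 = (6 + 0 - 104) + 1 = -98 + 1 = -97)
25 + U(11)*53 = 25 - 97*53 = 25 - 5141 = -5116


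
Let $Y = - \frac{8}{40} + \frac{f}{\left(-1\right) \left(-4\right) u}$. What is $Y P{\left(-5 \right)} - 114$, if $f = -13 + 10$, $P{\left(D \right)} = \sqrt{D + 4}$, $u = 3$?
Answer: $-114 - \frac{9 i}{20} \approx -114.0 - 0.45 i$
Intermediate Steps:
$P{\left(D \right)} = \sqrt{4 + D}$
$f = -3$
$Y = - \frac{9}{20}$ ($Y = - \frac{8}{40} - \frac{3}{\left(-1\right) \left(-4\right) 3} = \left(-8\right) \frac{1}{40} - \frac{3}{4 \cdot 3} = - \frac{1}{5} - \frac{3}{12} = - \frac{1}{5} - \frac{1}{4} = - \frac{9}{20} \approx -0.45$)
$Y P{\left(-5 \right)} - 114 = - \frac{9 \sqrt{4 - 5}}{20} - 114 = - \frac{9 \sqrt{-1}}{20} - 114 = - \frac{9 i}{20} - 114 = -114 - \frac{9 i}{20}$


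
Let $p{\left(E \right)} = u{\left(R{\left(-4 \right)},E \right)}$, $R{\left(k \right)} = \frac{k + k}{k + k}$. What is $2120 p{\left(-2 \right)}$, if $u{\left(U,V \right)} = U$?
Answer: $2120$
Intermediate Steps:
$R{\left(k \right)} = 1$ ($R{\left(k \right)} = \frac{2 k}{2 k} = 2 k \frac{1}{2 k} = 1$)
$p{\left(E \right)} = 1$
$2120 p{\left(-2 \right)} = 2120 \cdot 1 = 2120$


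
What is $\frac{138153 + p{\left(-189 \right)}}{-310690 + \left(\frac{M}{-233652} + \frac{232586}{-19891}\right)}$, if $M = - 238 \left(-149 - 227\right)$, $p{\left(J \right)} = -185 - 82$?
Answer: $- \frac{80104387926969}{180501280967870} \approx -0.44379$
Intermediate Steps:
$p{\left(J \right)} = -267$ ($p{\left(J \right)} = -185 - 82 = -267$)
$M = 89488$ ($M = \left(-238\right) \left(-376\right) = 89488$)
$\frac{138153 + p{\left(-189 \right)}}{-310690 + \left(\frac{M}{-233652} + \frac{232586}{-19891}\right)} = \frac{138153 - 267}{-310690 + \left(\frac{89488}{-233652} + \frac{232586}{-19891}\right)} = \frac{137886}{-310690 + \left(89488 \left(- \frac{1}{233652}\right) + 232586 \left(- \frac{1}{19891}\right)\right)} = \frac{137886}{-310690 - \frac{14031047470}{1161892983}} = \frac{137886}{- \frac{361002561935740}{1161892983}} = 137886 \left(- \frac{1161892983}{361002561935740}\right) = - \frac{80104387926969}{180501280967870}$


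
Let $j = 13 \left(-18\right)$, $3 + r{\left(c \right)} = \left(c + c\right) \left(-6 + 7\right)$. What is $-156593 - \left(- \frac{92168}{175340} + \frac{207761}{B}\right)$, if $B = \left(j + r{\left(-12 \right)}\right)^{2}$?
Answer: $- \frac{467607394852108}{2986084035} \approx -1.566 \cdot 10^{5}$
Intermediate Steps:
$r{\left(c \right)} = -3 + 2 c$ ($r{\left(c \right)} = -3 + \left(c + c\right) \left(-6 + 7\right) = -3 + 2 c 1 = -3 + 2 c$)
$j = -234$
$B = 68121$ ($B = \left(-234 + \left(-3 + 2 \left(-12\right)\right)\right)^{2} = \left(-234 - 27\right)^{2} = \left(-261\right)^{2} = 68121$)
$-156593 - \left(- \frac{92168}{175340} + \frac{207761}{B}\right) = -156593 - \left(- \frac{92168}{175340} + \frac{207761}{68121}\right) = -156593 - \left(\left(-92168\right) \frac{1}{175340} + 207761 \cdot \frac{1}{68121}\right) = -156593 - \left(- \frac{23042}{43835} + \frac{207761}{68121}\right) = -156593 - \frac{7537559353}{2986084035} = - \frac{467607394852108}{2986084035}$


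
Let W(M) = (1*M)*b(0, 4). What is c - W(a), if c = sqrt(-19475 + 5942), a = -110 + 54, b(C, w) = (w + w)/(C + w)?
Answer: 112 + I*sqrt(13533) ≈ 112.0 + 116.33*I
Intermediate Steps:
b(C, w) = 2*w/(C + w) (b(C, w) = (2*w)/(C + w) = 2*w/(C + w))
a = -56
c = I*sqrt(13533) (c = sqrt(-13533) = I*sqrt(13533) ≈ 116.33*I)
W(M) = 2*M (W(M) = (1*M)*(2*4/(0 + 4)) = M*(2*4/4) = M*(2*4*(1/4)) = M*2 = 2*M)
c - W(a) = I*sqrt(13533) - 2*(-56) = I*sqrt(13533) - 1*(-112) = I*sqrt(13533) + 112 = 112 + I*sqrt(13533)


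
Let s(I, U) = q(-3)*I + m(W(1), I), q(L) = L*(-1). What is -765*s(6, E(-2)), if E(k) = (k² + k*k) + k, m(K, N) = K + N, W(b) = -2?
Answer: -16830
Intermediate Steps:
E(k) = k + 2*k² (E(k) = (k² + k²) + k = 2*k² + k = k + 2*k²)
q(L) = -L
s(I, U) = -2 + 4*I (s(I, U) = (-1*(-3))*I + (-2 + I) = 3*I + (-2 + I) = -2 + 4*I)
-765*s(6, E(-2)) = -765*(-2 + 4*6) = -765*(-2 + 24) = -765*22 = -16830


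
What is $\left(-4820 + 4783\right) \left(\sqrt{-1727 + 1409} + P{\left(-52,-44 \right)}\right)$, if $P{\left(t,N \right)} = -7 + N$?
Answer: $1887 - 37 i \sqrt{318} \approx 1887.0 - 659.8 i$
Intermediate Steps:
$\left(-4820 + 4783\right) \left(\sqrt{-1727 + 1409} + P{\left(-52,-44 \right)}\right) = \left(-4820 + 4783\right) \left(\sqrt{-1727 + 1409} - 51\right) = - 37 \left(\sqrt{-318} - 51\right) = - 37 \left(i \sqrt{318} - 51\right) = - 37 \left(-51 + i \sqrt{318}\right) = 1887 - 37 i \sqrt{318}$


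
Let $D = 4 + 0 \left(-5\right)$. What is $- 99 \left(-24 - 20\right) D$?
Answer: $17424$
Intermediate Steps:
$D = 4$ ($D = 4 + 0 = 4$)
$- 99 \left(-24 - 20\right) D = - 99 \left(-24 - 20\right) 4 = \left(-99\right) \left(-44\right) 4 = 4356 \cdot 4 = 17424$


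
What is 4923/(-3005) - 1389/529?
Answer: -6778212/1589645 ≈ -4.2640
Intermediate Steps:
4923/(-3005) - 1389/529 = 4923*(-1/3005) - 1389*1/529 = -4923/3005 - 1389/529 = -6778212/1589645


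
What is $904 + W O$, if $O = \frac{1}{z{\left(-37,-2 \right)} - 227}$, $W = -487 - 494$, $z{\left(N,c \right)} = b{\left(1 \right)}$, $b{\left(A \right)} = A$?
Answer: $\frac{205285}{226} \approx 908.34$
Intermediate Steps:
$z{\left(N,c \right)} = 1$
$W = -981$
$O = - \frac{1}{226}$ ($O = \frac{1}{1 - 227} = \frac{1}{-226} = - \frac{1}{226} \approx -0.0044248$)
$904 + W O = 904 - - \frac{981}{226} = 904 + \frac{981}{226} = \frac{205285}{226}$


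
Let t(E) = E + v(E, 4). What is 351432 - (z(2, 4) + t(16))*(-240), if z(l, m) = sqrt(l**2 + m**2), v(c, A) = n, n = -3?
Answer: 354552 + 480*sqrt(5) ≈ 3.5563e+5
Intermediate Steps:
v(c, A) = -3
t(E) = -3 + E (t(E) = E - 3 = -3 + E)
351432 - (z(2, 4) + t(16))*(-240) = 351432 - (sqrt(2**2 + 4**2) + (-3 + 16))*(-240) = 351432 - (sqrt(4 + 16) + 13)*(-240) = 351432 - (sqrt(20) + 13)*(-240) = 351432 - (2*sqrt(5) + 13)*(-240) = 351432 - (13 + 2*sqrt(5))*(-240) = 351432 - (-3120 - 480*sqrt(5)) = 351432 + (3120 + 480*sqrt(5)) = 354552 + 480*sqrt(5)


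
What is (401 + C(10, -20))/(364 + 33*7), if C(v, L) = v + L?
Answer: 23/35 ≈ 0.65714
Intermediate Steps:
C(v, L) = L + v
(401 + C(10, -20))/(364 + 33*7) = (401 + (-20 + 10))/(364 + 33*7) = (401 - 10)/(364 + 231) = 391/595 = 391*(1/595) = 23/35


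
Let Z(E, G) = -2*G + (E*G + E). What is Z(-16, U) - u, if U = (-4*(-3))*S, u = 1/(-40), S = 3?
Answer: -26559/40 ≈ -663.97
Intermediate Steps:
u = -1/40 ≈ -0.025000
U = 36 (U = -4*(-3)*3 = 12*3 = 36)
Z(E, G) = E - 2*G + E*G (Z(E, G) = -2*G + (E + E*G) = E - 2*G + E*G)
Z(-16, U) - u = (-16 - 2*36 - 16*36) - 1*(-1/40) = (-16 - 72 - 576) + 1/40 = -664 + 1/40 = -26559/40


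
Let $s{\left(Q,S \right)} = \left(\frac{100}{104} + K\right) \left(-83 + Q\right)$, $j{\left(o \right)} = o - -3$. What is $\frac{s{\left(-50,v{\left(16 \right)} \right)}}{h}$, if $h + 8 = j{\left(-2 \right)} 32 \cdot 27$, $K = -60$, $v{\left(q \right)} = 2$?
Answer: $\frac{204155}{22256} \approx 9.173$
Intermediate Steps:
$j{\left(o \right)} = 3 + o$ ($j{\left(o \right)} = o + 3 = 3 + o$)
$s{\left(Q,S \right)} = \frac{127405}{26} - \frac{1535 Q}{26}$ ($s{\left(Q,S \right)} = \left(\frac{100}{104} - 60\right) \left(-83 + Q\right) = \left(100 \cdot \frac{1}{104} - 60\right) \left(-83 + Q\right) = \left(\frac{25}{26} - 60\right) \left(-83 + Q\right) = - \frac{1535 \left(-83 + Q\right)}{26} = \frac{127405}{26} - \frac{1535 Q}{26}$)
$h = 856$ ($h = -8 + \left(3 - 2\right) 32 \cdot 27 = -8 + 1 \cdot 32 \cdot 27 = -8 + 32 \cdot 27 = -8 + 864 = 856$)
$\frac{s{\left(-50,v{\left(16 \right)} \right)}}{h} = \frac{\frac{127405}{26} - - \frac{38375}{13}}{856} = \left(\frac{127405}{26} + \frac{38375}{13}\right) \frac{1}{856} = \frac{204155}{26} \cdot \frac{1}{856} = \frac{204155}{22256}$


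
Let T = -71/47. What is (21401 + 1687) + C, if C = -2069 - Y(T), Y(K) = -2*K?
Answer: 987751/47 ≈ 21016.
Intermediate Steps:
T = -71/47 (T = -71*1/47 = -71/47 ≈ -1.5106)
C = -97385/47 (C = -2069 - (-2)*(-71)/47 = -2069 - 1*142/47 = -2069 - 142/47 = -97385/47 ≈ -2072.0)
(21401 + 1687) + C = (21401 + 1687) - 97385/47 = 23088 - 97385/47 = 987751/47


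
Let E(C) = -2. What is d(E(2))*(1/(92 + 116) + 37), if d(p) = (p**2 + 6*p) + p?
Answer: -38485/104 ≈ -370.05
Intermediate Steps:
d(p) = p**2 + 7*p
d(E(2))*(1/(92 + 116) + 37) = (-2*(7 - 2))*(1/(92 + 116) + 37) = (-2*5)*(1/208 + 37) = -10*(1/208 + 37) = -10*7697/208 = -38485/104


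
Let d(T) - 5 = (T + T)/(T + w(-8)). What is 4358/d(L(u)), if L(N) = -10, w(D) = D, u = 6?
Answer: 39222/55 ≈ 713.13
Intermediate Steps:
d(T) = 5 + 2*T/(-8 + T) (d(T) = 5 + (T + T)/(T - 8) = 5 + (2*T)/(-8 + T) = 5 + 2*T/(-8 + T))
4358/d(L(u)) = 4358/(((-40 + 7*(-10))/(-8 - 10))) = 4358/(((-40 - 70)/(-18))) = 4358/((-1/18*(-110))) = 4358/(55/9) = 4358*(9/55) = 39222/55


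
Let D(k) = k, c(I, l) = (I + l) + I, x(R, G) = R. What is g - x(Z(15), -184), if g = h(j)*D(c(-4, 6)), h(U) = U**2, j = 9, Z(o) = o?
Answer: -177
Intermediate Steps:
c(I, l) = l + 2*I
g = -162 (g = 9**2*(6 + 2*(-4)) = 81*(6 - 8) = 81*(-2) = -162)
g - x(Z(15), -184) = -162 - 1*15 = -162 - 15 = -177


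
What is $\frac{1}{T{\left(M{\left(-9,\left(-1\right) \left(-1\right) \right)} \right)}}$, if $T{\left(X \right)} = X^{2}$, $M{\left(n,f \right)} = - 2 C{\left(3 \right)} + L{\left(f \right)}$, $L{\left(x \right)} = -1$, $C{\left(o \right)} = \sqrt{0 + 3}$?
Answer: $\frac{13}{121} - \frac{4 \sqrt{3}}{121} \approx 0.05018$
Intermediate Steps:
$C{\left(o \right)} = \sqrt{3}$
$M{\left(n,f \right)} = -1 - 2 \sqrt{3}$ ($M{\left(n,f \right)} = - 2 \sqrt{3} - 1 = -1 - 2 \sqrt{3}$)
$\frac{1}{T{\left(M{\left(-9,\left(-1\right) \left(-1\right) \right)} \right)}} = \frac{1}{\left(-1 - 2 \sqrt{3}\right)^{2}}$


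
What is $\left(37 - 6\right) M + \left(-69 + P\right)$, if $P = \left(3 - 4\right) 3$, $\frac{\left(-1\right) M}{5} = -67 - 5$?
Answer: $11088$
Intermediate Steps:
$M = 360$ ($M = - 5 \left(-67 - 5\right) = \left(-5\right) \left(-72\right) = 360$)
$P = -3$ ($P = \left(-1\right) 3 = -3$)
$\left(37 - 6\right) M + \left(-69 + P\right) = \left(37 - 6\right) 360 - 72 = 31 \cdot 360 - 72 = 11160 - 72 = 11088$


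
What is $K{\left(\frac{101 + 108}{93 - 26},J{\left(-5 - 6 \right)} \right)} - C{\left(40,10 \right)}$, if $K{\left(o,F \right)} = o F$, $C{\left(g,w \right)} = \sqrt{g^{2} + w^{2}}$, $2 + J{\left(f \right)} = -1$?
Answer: $- \frac{627}{67} - 10 \sqrt{17} \approx -50.589$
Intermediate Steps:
$J{\left(f \right)} = -3$ ($J{\left(f \right)} = -2 - 1 = -3$)
$K{\left(o,F \right)} = F o$
$K{\left(\frac{101 + 108}{93 - 26},J{\left(-5 - 6 \right)} \right)} - C{\left(40,10 \right)} = - 3 \frac{101 + 108}{93 - 26} - \sqrt{40^{2} + 10^{2}} = - 3 \cdot \frac{209}{67} - \sqrt{1600 + 100} = - 3 \cdot 209 \cdot \frac{1}{67} - \sqrt{1700} = \left(-3\right) \frac{209}{67} - 10 \sqrt{17} = - \frac{627}{67} - 10 \sqrt{17}$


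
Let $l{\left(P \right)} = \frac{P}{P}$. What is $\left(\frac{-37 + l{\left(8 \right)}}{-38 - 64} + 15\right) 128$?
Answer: $\frac{33408}{17} \approx 1965.2$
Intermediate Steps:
$l{\left(P \right)} = 1$
$\left(\frac{-37 + l{\left(8 \right)}}{-38 - 64} + 15\right) 128 = \left(\frac{-37 + 1}{-38 - 64} + 15\right) 128 = \left(- \frac{36}{-102} + 15\right) 128 = \left(\left(-36\right) \left(- \frac{1}{102}\right) + 15\right) 128 = \left(\frac{6}{17} + 15\right) 128 = \frac{261}{17} \cdot 128 = \frac{33408}{17}$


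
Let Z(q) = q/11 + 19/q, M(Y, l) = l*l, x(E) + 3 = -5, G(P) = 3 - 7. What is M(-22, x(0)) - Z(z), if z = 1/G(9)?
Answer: 6161/44 ≈ 140.02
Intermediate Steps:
G(P) = -4
x(E) = -8 (x(E) = -3 - 5 = -8)
M(Y, l) = l²
z = -¼ (z = 1/(-4) = -¼ ≈ -0.25000)
Z(q) = 19/q + q/11 (Z(q) = q*(1/11) + 19/q = q/11 + 19/q = 19/q + q/11)
M(-22, x(0)) - Z(z) = (-8)² - (19/(-¼) + (1/11)*(-¼)) = 64 - (19*(-4) - 1/44) = 64 - (-76 - 1/44) = 64 - 1*(-3345/44) = 64 + 3345/44 = 6161/44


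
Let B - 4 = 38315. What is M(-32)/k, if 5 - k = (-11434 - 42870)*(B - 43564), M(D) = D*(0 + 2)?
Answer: 64/284824475 ≈ 2.2470e-7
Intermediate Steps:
B = 38319 (B = 4 + 38315 = 38319)
M(D) = 2*D (M(D) = D*2 = 2*D)
k = -284824475 (k = 5 - (-11434 - 42870)*(38319 - 43564) = 5 - (-54304)*(-5245) = 5 - 1*284824480 = 5 - 284824480 = -284824475)
M(-32)/k = (2*(-32))/(-284824475) = -64*(-1/284824475) = 64/284824475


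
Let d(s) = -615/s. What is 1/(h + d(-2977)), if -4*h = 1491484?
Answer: -2977/1110036352 ≈ -2.6819e-6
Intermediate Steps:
h = -372871 (h = -1/4*1491484 = -372871)
1/(h + d(-2977)) = 1/(-372871 - 615/(-2977)) = 1/(-372871 - 615*(-1/2977)) = 1/(-372871 + 615/2977) = 1/(-1110036352/2977) = -2977/1110036352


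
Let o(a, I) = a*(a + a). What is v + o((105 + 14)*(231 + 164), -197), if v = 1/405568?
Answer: 1792180678198401/405568 ≈ 4.4189e+9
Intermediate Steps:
v = 1/405568 ≈ 2.4657e-6
o(a, I) = 2*a**2 (o(a, I) = a*(2*a) = 2*a**2)
v + o((105 + 14)*(231 + 164), -197) = 1/405568 + 2*((105 + 14)*(231 + 164))**2 = 1/405568 + 2*(119*395)**2 = 1/405568 + 2*47005**2 = 1/405568 + 2*2209470025 = 1/405568 + 4418940050 = 1792180678198401/405568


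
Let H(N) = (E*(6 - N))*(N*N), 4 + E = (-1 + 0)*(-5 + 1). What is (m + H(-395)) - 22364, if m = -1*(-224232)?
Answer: 201868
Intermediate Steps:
m = 224232
E = 0 (E = -4 + (-1 + 0)*(-5 + 1) = -4 - 1*(-4) = -4 + 4 = 0)
H(N) = 0 (H(N) = (0*(6 - N))*(N*N) = 0*N² = 0)
(m + H(-395)) - 22364 = (224232 + 0) - 22364 = 224232 - 22364 = 201868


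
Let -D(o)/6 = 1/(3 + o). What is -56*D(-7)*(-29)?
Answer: 2436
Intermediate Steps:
D(o) = -6/(3 + o)
-56*D(-7)*(-29) = -(-336)/(3 - 7)*(-29) = -(-336)/(-4)*(-29) = -(-336)*(-1)/4*(-29) = -56*3/2*(-29) = -84*(-29) = 2436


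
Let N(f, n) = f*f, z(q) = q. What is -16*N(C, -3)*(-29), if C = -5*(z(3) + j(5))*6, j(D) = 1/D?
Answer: 4276224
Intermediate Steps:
C = -96 (C = -5*(3 + 1/5)*6 = -5*(3 + ⅕)*6 = -5*16/5*6 = -16*6 = -96)
N(f, n) = f²
-16*N(C, -3)*(-29) = -16*(-96)²*(-29) = -16*9216*(-29) = -147456*(-29) = 4276224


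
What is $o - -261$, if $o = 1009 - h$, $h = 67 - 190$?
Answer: $1393$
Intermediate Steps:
$h = -123$
$o = 1132$ ($o = 1009 - -123 = 1009 + 123 = 1132$)
$o - -261 = 1132 - -261 = 1132 + 261 = 1393$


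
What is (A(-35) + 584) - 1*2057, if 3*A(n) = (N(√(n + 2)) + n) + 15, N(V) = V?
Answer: -4439/3 + I*√33/3 ≈ -1479.7 + 1.9149*I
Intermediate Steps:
A(n) = 5 + n/3 + √(2 + n)/3 (A(n) = ((√(n + 2) + n) + 15)/3 = ((√(2 + n) + n) + 15)/3 = ((n + √(2 + n)) + 15)/3 = (15 + n + √(2 + n))/3 = 5 + n/3 + √(2 + n)/3)
(A(-35) + 584) - 1*2057 = ((5 + (⅓)*(-35) + √(2 - 35)/3) + 584) - 1*2057 = ((5 - 35/3 + √(-33)/3) + 584) - 2057 = ((5 - 35/3 + (I*√33)/3) + 584) - 2057 = ((5 - 35/3 + I*√33/3) + 584) - 2057 = ((-20/3 + I*√33/3) + 584) - 2057 = (1732/3 + I*√33/3) - 2057 = -4439/3 + I*√33/3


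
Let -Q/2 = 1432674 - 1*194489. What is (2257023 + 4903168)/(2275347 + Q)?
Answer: -7160191/201023 ≈ -35.619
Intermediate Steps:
Q = -2476370 (Q = -2*(1432674 - 1*194489) = -2*(1432674 - 194489) = -2*1238185 = -2476370)
(2257023 + 4903168)/(2275347 + Q) = (2257023 + 4903168)/(2275347 - 2476370) = 7160191/(-201023) = 7160191*(-1/201023) = -7160191/201023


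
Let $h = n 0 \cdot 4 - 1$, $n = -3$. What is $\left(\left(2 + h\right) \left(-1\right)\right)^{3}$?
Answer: $-1$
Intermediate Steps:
$h = -1$ ($h = \left(-3\right) 0 \cdot 4 - 1 = 0 \cdot 4 - 1 = 0 - 1 = -1$)
$\left(\left(2 + h\right) \left(-1\right)\right)^{3} = \left(\left(2 - 1\right) \left(-1\right)\right)^{3} = \left(1 \left(-1\right)\right)^{3} = \left(-1\right)^{3} = -1$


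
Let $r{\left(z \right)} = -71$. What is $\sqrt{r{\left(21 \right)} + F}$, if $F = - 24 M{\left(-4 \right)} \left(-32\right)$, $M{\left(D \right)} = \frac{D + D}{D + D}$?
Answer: $\sqrt{697} \approx 26.401$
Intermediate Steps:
$M{\left(D \right)} = 1$ ($M{\left(D \right)} = \frac{2 D}{2 D} = 2 D \frac{1}{2 D} = 1$)
$F = 768$ ($F = \left(-24\right) 1 \left(-32\right) = \left(-24\right) \left(-32\right) = 768$)
$\sqrt{r{\left(21 \right)} + F} = \sqrt{-71 + 768} = \sqrt{697}$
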